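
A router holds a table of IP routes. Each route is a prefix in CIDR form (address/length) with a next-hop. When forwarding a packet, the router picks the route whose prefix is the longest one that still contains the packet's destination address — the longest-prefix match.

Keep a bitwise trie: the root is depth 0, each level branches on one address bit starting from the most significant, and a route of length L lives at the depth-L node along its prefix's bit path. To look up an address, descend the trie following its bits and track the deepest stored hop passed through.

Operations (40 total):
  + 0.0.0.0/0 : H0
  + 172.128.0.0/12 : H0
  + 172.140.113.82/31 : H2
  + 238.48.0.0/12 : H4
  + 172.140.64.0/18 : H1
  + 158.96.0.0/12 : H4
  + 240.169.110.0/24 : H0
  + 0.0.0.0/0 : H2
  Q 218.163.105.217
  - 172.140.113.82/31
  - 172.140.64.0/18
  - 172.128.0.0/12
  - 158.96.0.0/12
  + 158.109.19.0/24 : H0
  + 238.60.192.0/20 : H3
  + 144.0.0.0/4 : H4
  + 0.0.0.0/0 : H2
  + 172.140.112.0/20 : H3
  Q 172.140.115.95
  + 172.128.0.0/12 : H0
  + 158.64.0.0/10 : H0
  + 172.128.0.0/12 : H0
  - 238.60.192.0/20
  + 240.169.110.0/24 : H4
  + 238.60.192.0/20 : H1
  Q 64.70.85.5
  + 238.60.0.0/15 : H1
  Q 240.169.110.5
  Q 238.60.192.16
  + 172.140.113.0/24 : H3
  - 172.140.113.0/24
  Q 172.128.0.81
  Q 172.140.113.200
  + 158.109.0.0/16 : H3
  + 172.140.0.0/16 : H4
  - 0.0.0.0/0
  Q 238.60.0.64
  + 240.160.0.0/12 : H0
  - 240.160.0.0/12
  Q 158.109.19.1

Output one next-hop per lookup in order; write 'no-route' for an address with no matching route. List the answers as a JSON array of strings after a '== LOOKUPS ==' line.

Process each operation:
  add 0.0.0.0/0 -> H0 at depth 0
  add 172.128.0.0/12 -> H0 at depth 12
  add 172.140.113.82/31 -> H2 at depth 31
  add 238.48.0.0/12 -> H4 at depth 12
  add 172.140.64.0/18 -> H1 at depth 18
  add 158.96.0.0/12 -> H4 at depth 12
  add 240.169.110.0/24 -> H0 at depth 24
  add 0.0.0.0/0 -> H2 at depth 0
  ? 218.163.105.217  path d0:H2→d1:-→d2:-  best=H2
  - 172.140.113.82/31 clear@31
  - 172.140.64.0/18 clear@18
  - 172.128.0.0/12 clear@12
  - 158.96.0.0/12 clear@12
  add 158.109.19.0/24 -> H0 at depth 24
  add 238.60.192.0/20 -> H3 at depth 20
  add 144.0.0.0/4 -> H4 at depth 4
  add 0.0.0.0/0 -> H2 at depth 0
  add 172.140.112.0/20 -> H3 at depth 20
  ? 172.140.115.95  path d0:H2→d1:-→d2:-→d3:-→d4:-→d5:-→d6:-→d7:-→d8:-→d9:-→d10:-→d11:-→d12:-→d13:-→d14:-→d15:-→d16:-→d17:-→d18:-→d19:-→d20:H3→d21:-→d22:-  best=H3
  add 172.128.0.0/12 -> H0 at depth 12
  add 158.64.0.0/10 -> H0 at depth 10
  add 172.128.0.0/12 -> H0 at depth 12
  - 238.60.192.0/20 clear@20
  add 240.169.110.0/24 -> H4 at depth 24
  add 238.60.192.0/20 -> H1 at depth 20
  ? 64.70.85.5  path d0:H2  best=H2
  add 238.60.0.0/15 -> H1 at depth 15
  ? 240.169.110.5  path d0:H2→d1:-→d2:-→d3:-→d4:-→d5:-→d6:-→d7:-→d8:-→d9:-→d10:-→d11:-→d12:-→d13:-→d14:-→d15:-→d16:-→d17:-→d18:-→d19:-→d20:-→d21:-→d22:-→d23:-→d24:H4  best=H4
  ? 238.60.192.16  path d0:H2→d1:-→d2:-→d3:-→d4:-→d5:-→d6:-→d7:-→d8:-→d9:-→d10:-→d11:-→d12:H4→d13:-→d14:-→d15:H1→d16:-→d17:-→d18:-→d19:-→d20:H1  best=H1
  add 172.140.113.0/24 -> H3 at depth 24
  - 172.140.113.0/24 clear@24
  ? 172.128.0.81  path d0:H2→d1:-→d2:-→d3:-→d4:-→d5:-→d6:-→d7:-→d8:-→d9:-→d10:-→d11:-→d12:H0  best=H0
  ? 172.140.113.200  path d0:H2→d1:-→d2:-→d3:-→d4:-→d5:-→d6:-→d7:-→d8:-→d9:-→d10:-→d11:-→d12:H0→d13:-→d14:-→d15:-→d16:-→d17:-→d18:-→d19:-→d20:H3→d21:-→d22:-→d23:-→d24:-  best=H3
  add 158.109.0.0/16 -> H3 at depth 16
  add 172.140.0.0/16 -> H4 at depth 16
  - 0.0.0.0/0 clear@0
  ? 238.60.0.64  path d0:-→d1:-→d2:-→d3:-→d4:-→d5:-→d6:-→d7:-→d8:-→d9:-→d10:-→d11:-→d12:H4→d13:-→d14:-→d15:H1→d16:-  best=H1
  add 240.160.0.0/12 -> H0 at depth 12
  - 240.160.0.0/12 clear@12
  ? 158.109.19.1  path d0:-→d1:-→d2:-→d3:-→d4:H4→d5:-→d6:-→d7:-→d8:-→d9:-→d10:H0→d11:-→d12:-→d13:-→d14:-→d15:-→d16:H3→d17:-→d18:-→d19:-→d20:-→d21:-→d22:-→d23:-→d24:H0  best=H0

== LOOKUPS ==
["H2","H3","H2","H4","H1","H0","H3","H1","H0"]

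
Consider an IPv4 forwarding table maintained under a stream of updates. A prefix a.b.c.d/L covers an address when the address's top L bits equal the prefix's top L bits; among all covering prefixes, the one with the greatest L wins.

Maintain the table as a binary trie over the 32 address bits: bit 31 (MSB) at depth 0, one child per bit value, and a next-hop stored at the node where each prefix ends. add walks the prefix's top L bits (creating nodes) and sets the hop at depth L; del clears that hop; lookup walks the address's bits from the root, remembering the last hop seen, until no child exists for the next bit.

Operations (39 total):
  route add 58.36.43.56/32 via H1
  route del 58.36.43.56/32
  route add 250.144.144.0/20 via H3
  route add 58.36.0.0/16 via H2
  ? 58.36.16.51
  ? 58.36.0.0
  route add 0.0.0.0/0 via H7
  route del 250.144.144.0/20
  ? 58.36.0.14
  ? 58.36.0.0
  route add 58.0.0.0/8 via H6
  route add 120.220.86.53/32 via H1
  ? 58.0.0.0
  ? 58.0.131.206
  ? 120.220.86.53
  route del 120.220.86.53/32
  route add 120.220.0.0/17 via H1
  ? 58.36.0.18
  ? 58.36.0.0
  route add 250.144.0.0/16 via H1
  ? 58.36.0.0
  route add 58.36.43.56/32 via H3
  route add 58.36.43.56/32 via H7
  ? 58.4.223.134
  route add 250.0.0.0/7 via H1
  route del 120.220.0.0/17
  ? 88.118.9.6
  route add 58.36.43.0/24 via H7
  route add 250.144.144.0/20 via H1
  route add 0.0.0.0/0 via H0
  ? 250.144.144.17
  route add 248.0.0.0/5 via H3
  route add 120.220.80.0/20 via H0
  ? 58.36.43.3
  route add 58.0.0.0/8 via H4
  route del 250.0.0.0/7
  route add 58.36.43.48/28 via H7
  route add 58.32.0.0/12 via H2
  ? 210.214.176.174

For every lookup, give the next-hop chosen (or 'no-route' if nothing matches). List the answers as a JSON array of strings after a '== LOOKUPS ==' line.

Apply in order:
  add 58.36.43.56/32 -> H1 at depth 32
  - 58.36.43.56/32 clear@32
  add 250.144.144.0/20 -> H3 at depth 20
  add 58.36.0.0/16 -> H2 at depth 16
  ? 58.36.16.51  path d0:-→d1:-→d2:-→d3:-→d4:-→d5:-→d6:-→d7:-→d8:-→d9:-→d10:-→d11:-→d12:-→d13:-→d14:-→d15:-→d16:H2→d17:-→d18:-  best=H2
  ? 58.36.0.0  path d0:-→d1:-→d2:-→d3:-→d4:-→d5:-→d6:-→d7:-→d8:-→d9:-→d10:-→d11:-→d12:-→d13:-→d14:-→d15:-→d16:H2→d17:-→d18:-  best=H2
  add 0.0.0.0/0 -> H7 at depth 0
  - 250.144.144.0/20 clear@20
  ? 58.36.0.14  path d0:H7→d1:-→d2:-→d3:-→d4:-→d5:-→d6:-→d7:-→d8:-→d9:-→d10:-→d11:-→d12:-→d13:-→d14:-→d15:-→d16:H2→d17:-→d18:-  best=H2
  ? 58.36.0.0  path d0:H7→d1:-→d2:-→d3:-→d4:-→d5:-→d6:-→d7:-→d8:-→d9:-→d10:-→d11:-→d12:-→d13:-→d14:-→d15:-→d16:H2→d17:-→d18:-  best=H2
  add 58.0.0.0/8 -> H6 at depth 8
  add 120.220.86.53/32 -> H1 at depth 32
  ? 58.0.0.0  path d0:H7→d1:-→d2:-→d3:-→d4:-→d5:-→d6:-→d7:-→d8:H6→d9:-→d10:-  best=H6
  ? 58.0.131.206  path d0:H7→d1:-→d2:-→d3:-→d4:-→d5:-→d6:-→d7:-→d8:H6→d9:-→d10:-  best=H6
  ? 120.220.86.53  path d0:H7→d1:-→d2:-→d3:-→d4:-→d5:-→d6:-→d7:-→d8:-→d9:-→d10:-→d11:-→d12:-→d13:-→d14:-→d15:-→d16:-→d17:-→d18:-→d19:-→d20:-→d21:-→d22:-→d23:-→d24:-→d25:-→d26:-→d27:-→d28:-→d29:-→d30:-→d31:-→d32:H1  best=H1
  - 120.220.86.53/32 clear@32
  add 120.220.0.0/17 -> H1 at depth 17
  ? 58.36.0.18  path d0:H7→d1:-→d2:-→d3:-→d4:-→d5:-→d6:-→d7:-→d8:H6→d9:-→d10:-→d11:-→d12:-→d13:-→d14:-→d15:-→d16:H2→d17:-→d18:-  best=H2
  ? 58.36.0.0  path d0:H7→d1:-→d2:-→d3:-→d4:-→d5:-→d6:-→d7:-→d8:H6→d9:-→d10:-→d11:-→d12:-→d13:-→d14:-→d15:-→d16:H2→d17:-→d18:-  best=H2
  add 250.144.0.0/16 -> H1 at depth 16
  ? 58.36.0.0  path d0:H7→d1:-→d2:-→d3:-→d4:-→d5:-→d6:-→d7:-→d8:H6→d9:-→d10:-→d11:-→d12:-→d13:-→d14:-→d15:-→d16:H2→d17:-→d18:-  best=H2
  add 58.36.43.56/32 -> H3 at depth 32
  add 58.36.43.56/32 -> H7 at depth 32
  ? 58.4.223.134  path d0:H7→d1:-→d2:-→d3:-→d4:-→d5:-→d6:-→d7:-→d8:H6→d9:-→d10:-  best=H6
  add 250.0.0.0/7 -> H1 at depth 7
  - 120.220.0.0/17 clear@17
  ? 88.118.9.6  path d0:H7→d1:-→d2:-  best=H7
  add 58.36.43.0/24 -> H7 at depth 24
  add 250.144.144.0/20 -> H1 at depth 20
  add 0.0.0.0/0 -> H0 at depth 0
  ? 250.144.144.17  path d0:H0→d1:-→d2:-→d3:-→d4:-→d5:-→d6:-→d7:H1→d8:-→d9:-→d10:-→d11:-→d12:-→d13:-→d14:-→d15:-→d16:H1→d17:-→d18:-→d19:-→d20:H1  best=H1
  add 248.0.0.0/5 -> H3 at depth 5
  add 120.220.80.0/20 -> H0 at depth 20
  ? 58.36.43.3  path d0:H0→d1:-→d2:-→d3:-→d4:-→d5:-→d6:-→d7:-→d8:H6→d9:-→d10:-→d11:-→d12:-→d13:-→d14:-→d15:-→d16:H2→d17:-→d18:-→d19:-→d20:-→d21:-→d22:-→d23:-→d24:H7→d25:-→d26:-  best=H7
  add 58.0.0.0/8 -> H4 at depth 8
  - 250.0.0.0/7 clear@7
  add 58.36.43.48/28 -> H7 at depth 28
  add 58.32.0.0/12 -> H2 at depth 12
  ? 210.214.176.174  path d0:H0→d1:-→d2:-  best=H0

== LOOKUPS ==
["H2","H2","H2","H2","H6","H6","H1","H2","H2","H2","H6","H7","H1","H7","H0"]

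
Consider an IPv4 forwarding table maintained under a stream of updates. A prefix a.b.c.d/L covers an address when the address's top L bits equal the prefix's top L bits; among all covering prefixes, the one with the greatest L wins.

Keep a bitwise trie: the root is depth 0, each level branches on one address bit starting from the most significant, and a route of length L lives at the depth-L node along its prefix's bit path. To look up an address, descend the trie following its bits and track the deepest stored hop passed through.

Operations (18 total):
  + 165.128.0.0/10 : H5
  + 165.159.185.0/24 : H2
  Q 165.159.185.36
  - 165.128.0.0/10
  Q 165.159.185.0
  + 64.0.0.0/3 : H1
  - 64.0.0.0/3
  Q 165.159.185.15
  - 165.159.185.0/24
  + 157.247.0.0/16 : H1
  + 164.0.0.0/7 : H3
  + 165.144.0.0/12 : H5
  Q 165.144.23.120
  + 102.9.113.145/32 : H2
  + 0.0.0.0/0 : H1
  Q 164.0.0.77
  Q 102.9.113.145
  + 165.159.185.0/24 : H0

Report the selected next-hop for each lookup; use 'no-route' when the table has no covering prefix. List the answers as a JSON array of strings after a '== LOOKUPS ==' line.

Apply in order:
  add 165.128.0.0/10 -> H5 at depth 10
  add 165.159.185.0/24 -> H2 at depth 24
  ? 165.159.185.36  path d0:-→d1:-→d2:-→d3:-→d4:-→d5:-→d6:-→d7:-→d8:-→d9:-→d10:H5→d11:-→d12:-→d13:-→d14:-→d15:-→d16:-→d17:-→d18:-→d19:-→d20:-→d21:-→d22:-→d23:-→d24:H2  best=H2
  del 165.128.0.0/10 (clear depth 10)
  ? 165.159.185.0  path d0:-→d1:-→d2:-→d3:-→d4:-→d5:-→d6:-→d7:-→d8:-→d9:-→d10:-→d11:-→d12:-→d13:-→d14:-→d15:-→d16:-→d17:-→d18:-→d19:-→d20:-→d21:-→d22:-→d23:-→d24:H2  best=H2
  add 64.0.0.0/3 -> H1 at depth 3
  del 64.0.0.0/3 (clear depth 3)
  ? 165.159.185.15  path d0:-→d1:-→d2:-→d3:-→d4:-→d5:-→d6:-→d7:-→d8:-→d9:-→d10:-→d11:-→d12:-→d13:-→d14:-→d15:-→d16:-→d17:-→d18:-→d19:-→d20:-→d21:-→d22:-→d23:-→d24:H2  best=H2
  del 165.159.185.0/24 (clear depth 24)
  add 157.247.0.0/16 -> H1 at depth 16
  add 164.0.0.0/7 -> H3 at depth 7
  add 165.144.0.0/12 -> H5 at depth 12
  ? 165.144.23.120  path d0:-→d1:-→d2:-→d3:-→d4:-→d5:-→d6:-→d7:H3→d8:-→d9:-→d10:-→d11:-→d12:H5  best=H5
  add 102.9.113.145/32 -> H2 at depth 32
  add 0.0.0.0/0 -> H1 at depth 0
  ? 164.0.0.77  path d0:H1→d1:-→d2:-→d3:-→d4:-→d5:-→d6:-→d7:H3  best=H3
  ? 102.9.113.145  path d0:H1→d1:-→d2:-→d3:-→d4:-→d5:-→d6:-→d7:-→d8:-→d9:-→d10:-→d11:-→d12:-→d13:-→d14:-→d15:-→d16:-→d17:-→d18:-→d19:-→d20:-→d21:-→d22:-→d23:-→d24:-→d25:-→d26:-→d27:-→d28:-→d29:-→d30:-→d31:-→d32:H2  best=H2
  add 165.159.185.0/24 -> H0 at depth 24

== LOOKUPS ==
["H2","H2","H2","H5","H3","H2"]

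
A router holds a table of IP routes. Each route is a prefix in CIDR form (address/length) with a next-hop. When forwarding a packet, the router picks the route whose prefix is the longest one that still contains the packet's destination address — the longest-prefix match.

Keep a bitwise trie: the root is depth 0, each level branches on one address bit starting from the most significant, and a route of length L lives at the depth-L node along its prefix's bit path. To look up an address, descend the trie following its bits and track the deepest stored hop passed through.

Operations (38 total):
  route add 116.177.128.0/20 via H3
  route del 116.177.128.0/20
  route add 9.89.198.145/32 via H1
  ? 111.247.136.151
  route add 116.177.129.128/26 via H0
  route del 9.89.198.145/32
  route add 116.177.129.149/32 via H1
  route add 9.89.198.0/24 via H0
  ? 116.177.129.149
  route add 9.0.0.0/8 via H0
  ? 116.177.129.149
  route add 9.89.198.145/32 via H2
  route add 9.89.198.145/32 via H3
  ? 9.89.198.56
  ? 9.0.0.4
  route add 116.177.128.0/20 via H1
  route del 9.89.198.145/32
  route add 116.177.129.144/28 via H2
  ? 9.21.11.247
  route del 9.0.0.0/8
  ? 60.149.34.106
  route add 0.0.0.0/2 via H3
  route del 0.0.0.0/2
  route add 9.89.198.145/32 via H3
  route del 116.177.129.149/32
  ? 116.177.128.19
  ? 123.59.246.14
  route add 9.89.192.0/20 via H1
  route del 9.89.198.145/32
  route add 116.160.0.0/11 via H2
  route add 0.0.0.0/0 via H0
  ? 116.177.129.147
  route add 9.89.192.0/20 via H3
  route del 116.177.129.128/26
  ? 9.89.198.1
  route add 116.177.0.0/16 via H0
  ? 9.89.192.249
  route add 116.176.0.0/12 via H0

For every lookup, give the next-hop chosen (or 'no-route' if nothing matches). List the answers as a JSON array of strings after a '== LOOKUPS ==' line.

Process each operation:
  add 116.177.128.0/20 -> H3 at depth 20
  del 116.177.128.0/20 (clear depth 20)
  add 9.89.198.145/32 -> H1 at depth 32
  lookup 111.247.136.151: bits 011 walk d0:-→d1:-→d2:-→d3:- -> no-route
  add 116.177.129.128/26 -> H0 at depth 26
  del 9.89.198.145/32 (clear depth 32)
  add 116.177.129.149/32 -> H1 at depth 32
  add 9.89.198.0/24 -> H0 at depth 24
  lookup 116.177.129.149: bits 01110100101100011000000110010101 walk d0:-→d1:-→d2:-→d3:-→d4:-→d5:-→d6:-→d7:-→d8:-→d9:-→d10:-→d11:-→d12:-→d13:-→d14:-→d15:-→d16:-→d17:-→d18:-→d19:-→d20:-→d21:-→d22:-→d23:-→d24:-→d25:-→d26:H0→d27:-→d28:-→d29:-→d30:-→d31:-→d32:H1 -> H1
  add 9.0.0.0/8 -> H0 at depth 8
  lookup 116.177.129.149: bits 01110100101100011000000110010101 walk d0:-→d1:-→d2:-→d3:-→d4:-→d5:-→d6:-→d7:-→d8:-→d9:-→d10:-→d11:-→d12:-→d13:-→d14:-→d15:-→d16:-→d17:-→d18:-→d19:-→d20:-→d21:-→d22:-→d23:-→d24:-→d25:-→d26:H0→d27:-→d28:-→d29:-→d30:-→d31:-→d32:H1 -> H1
  add 9.89.198.145/32 -> H2 at depth 32
  add 9.89.198.145/32 -> H3 at depth 32
  lookup 9.89.198.56: bits 000010010101100111000110 walk d0:-→d1:-→d2:-→d3:-→d4:-→d5:-→d6:-→d7:-→d8:H0→d9:-→d10:-→d11:-→d12:-→d13:-→d14:-→d15:-→d16:-→d17:-→d18:-→d19:-→d20:-→d21:-→d22:-→d23:-→d24:H0 -> H0
  lookup 9.0.0.4: bits 000010010 walk d0:-→d1:-→d2:-→d3:-→d4:-→d5:-→d6:-→d7:-→d8:H0→d9:- -> H0
  add 116.177.128.0/20 -> H1 at depth 20
  del 9.89.198.145/32 (clear depth 32)
  add 116.177.129.144/28 -> H2 at depth 28
  lookup 9.21.11.247: bits 000010010 walk d0:-→d1:-→d2:-→d3:-→d4:-→d5:-→d6:-→d7:-→d8:H0→d9:- -> H0
  del 9.0.0.0/8 (clear depth 8)
  lookup 60.149.34.106: bits 00 walk d0:-→d1:-→d2:- -> no-route
  add 0.0.0.0/2 -> H3 at depth 2
  del 0.0.0.0/2 (clear depth 2)
  add 9.89.198.145/32 -> H3 at depth 32
  del 116.177.129.149/32 (clear depth 32)
  lookup 116.177.128.19: bits 01110100101100011000000 walk d0:-→d1:-→d2:-→d3:-→d4:-→d5:-→d6:-→d7:-→d8:-→d9:-→d10:-→d11:-→d12:-→d13:-→d14:-→d15:-→d16:-→d17:-→d18:-→d19:-→d20:H1→d21:-→d22:-→d23:- -> H1
  lookup 123.59.246.14: bits 0111 walk d0:-→d1:-→d2:-→d3:-→d4:- -> no-route
  add 9.89.192.0/20 -> H1 at depth 20
  del 9.89.198.145/32 (clear depth 32)
  add 116.160.0.0/11 -> H2 at depth 11
  add 0.0.0.0/0 -> H0 at depth 0
  lookup 116.177.129.147: bits 01110100101100011000000110010 walk d0:H0→d1:-→d2:-→d3:-→d4:-→d5:-→d6:-→d7:-→d8:-→d9:-→d10:-→d11:H2→d12:-→d13:-→d14:-→d15:-→d16:-→d17:-→d18:-→d19:-→d20:H1→d21:-→d22:-→d23:-→d24:-→d25:-→d26:H0→d27:-→d28:H2→d29:- -> H2
  add 9.89.192.0/20 -> H3 at depth 20
  del 116.177.129.128/26 (clear depth 26)
  lookup 9.89.198.1: bits 000010010101100111000110 walk d0:H0→d1:-→d2:-→d3:-→d4:-→d5:-→d6:-→d7:-→d8:-→d9:-→d10:-→d11:-→d12:-→d13:-→d14:-→d15:-→d16:-→d17:-→d18:-→d19:-→d20:H3→d21:-→d22:-→d23:-→d24:H0 -> H0
  add 116.177.0.0/16 -> H0 at depth 16
  lookup 9.89.192.249: bits 000010010101100111000 walk d0:H0→d1:-→d2:-→d3:-→d4:-→d5:-→d6:-→d7:-→d8:-→d9:-→d10:-→d11:-→d12:-→d13:-→d14:-→d15:-→d16:-→d17:-→d18:-→d19:-→d20:H3→d21:- -> H3
  add 116.176.0.0/12 -> H0 at depth 12

== LOOKUPS ==
["no-route","H1","H1","H0","H0","H0","no-route","H1","no-route","H2","H0","H3"]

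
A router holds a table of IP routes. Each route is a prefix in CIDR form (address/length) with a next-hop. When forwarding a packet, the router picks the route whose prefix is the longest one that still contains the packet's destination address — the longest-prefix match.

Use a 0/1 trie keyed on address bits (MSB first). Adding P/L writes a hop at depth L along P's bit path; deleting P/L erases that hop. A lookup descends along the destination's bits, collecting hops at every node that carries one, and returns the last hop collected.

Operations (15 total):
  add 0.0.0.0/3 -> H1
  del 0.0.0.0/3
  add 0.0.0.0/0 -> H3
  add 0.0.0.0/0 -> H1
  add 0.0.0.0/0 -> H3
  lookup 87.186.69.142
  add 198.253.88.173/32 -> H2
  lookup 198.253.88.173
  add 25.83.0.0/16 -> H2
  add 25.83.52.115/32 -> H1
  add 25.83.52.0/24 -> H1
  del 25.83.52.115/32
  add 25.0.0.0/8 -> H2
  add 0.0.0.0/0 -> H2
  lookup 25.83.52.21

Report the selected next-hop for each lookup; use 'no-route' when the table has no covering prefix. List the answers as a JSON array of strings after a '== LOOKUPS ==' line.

Trace:
  + 0.0.0.0/3 (H1) depth=3
  - 0.0.0.0/3 clear@3
  + 0.0.0.0/0 (H3) depth=0
  + 0.0.0.0/0 (H1) depth=0
  + 0.0.0.0/0 (H3) depth=0
  Q 87.186.69.142: descend 0 ; hops seen [H3] ; pick H3
  + 198.253.88.173/32 (H2) depth=32
  Q 198.253.88.173: descend 11000110111111010101100010101101 ; hops seen [H3,H2] ; pick H2
  + 25.83.0.0/16 (H2) depth=16
  + 25.83.52.115/32 (H1) depth=32
  + 25.83.52.0/24 (H1) depth=24
  - 25.83.52.115/32 clear@32
  + 25.0.0.0/8 (H2) depth=8
  + 0.0.0.0/0 (H2) depth=0
  Q 25.83.52.21: descend 0001100101010011001101000 ; hops seen [H2,H2,H2,H1] ; pick H1

== LOOKUPS ==
["H3","H2","H1"]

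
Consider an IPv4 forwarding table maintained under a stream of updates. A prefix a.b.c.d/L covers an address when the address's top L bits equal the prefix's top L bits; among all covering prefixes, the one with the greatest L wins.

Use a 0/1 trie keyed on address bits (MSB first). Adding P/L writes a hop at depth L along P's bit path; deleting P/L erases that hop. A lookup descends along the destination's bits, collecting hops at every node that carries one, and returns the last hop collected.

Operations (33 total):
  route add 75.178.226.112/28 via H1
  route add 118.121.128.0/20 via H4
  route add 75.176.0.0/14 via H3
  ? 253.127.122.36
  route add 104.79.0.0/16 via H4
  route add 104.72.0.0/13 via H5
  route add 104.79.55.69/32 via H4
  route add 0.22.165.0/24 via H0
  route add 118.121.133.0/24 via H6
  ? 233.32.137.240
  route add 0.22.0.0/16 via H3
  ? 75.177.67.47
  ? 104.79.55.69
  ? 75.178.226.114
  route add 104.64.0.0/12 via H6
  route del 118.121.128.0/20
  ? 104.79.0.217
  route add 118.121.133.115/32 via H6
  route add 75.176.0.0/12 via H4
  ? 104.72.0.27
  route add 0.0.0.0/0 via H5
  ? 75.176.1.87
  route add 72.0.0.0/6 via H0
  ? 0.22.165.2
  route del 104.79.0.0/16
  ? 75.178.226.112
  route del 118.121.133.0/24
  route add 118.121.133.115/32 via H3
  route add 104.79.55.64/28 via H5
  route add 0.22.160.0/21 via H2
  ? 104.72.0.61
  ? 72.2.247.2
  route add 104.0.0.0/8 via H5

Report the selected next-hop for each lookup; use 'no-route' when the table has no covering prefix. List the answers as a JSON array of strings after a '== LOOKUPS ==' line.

Trace:
  add 75.178.226.112/28 -> H1 at depth 28
  add 118.121.128.0/20 -> H4 at depth 20
  add 75.176.0.0/14 -> H3 at depth 14
  ? 253.127.122.36  path d0:-  best=no-route
  add 104.79.0.0/16 -> H4 at depth 16
  add 104.72.0.0/13 -> H5 at depth 13
  add 104.79.55.69/32 -> H4 at depth 32
  add 0.22.165.0/24 -> H0 at depth 24
  add 118.121.133.0/24 -> H6 at depth 24
  ? 233.32.137.240  path d0:-  best=no-route
  add 0.22.0.0/16 -> H3 at depth 16
  ? 75.177.67.47  path d0:-→d1:-→d2:-→d3:-→d4:-→d5:-→d6:-→d7:-→d8:-→d9:-→d10:-→d11:-→d12:-→d13:-→d14:H3  best=H3
  ? 104.79.55.69  path d0:-→d1:-→d2:-→d3:-→d4:-→d5:-→d6:-→d7:-→d8:-→d9:-→d10:-→d11:-→d12:-→d13:H5→d14:-→d15:-→d16:H4→d17:-→d18:-→d19:-→d20:-→d21:-→d22:-→d23:-→d24:-→d25:-→d26:-→d27:-→d28:-→d29:-→d30:-→d31:-→d32:H4  best=H4
  ? 75.178.226.114  path d0:-→d1:-→d2:-→d3:-→d4:-→d5:-→d6:-→d7:-→d8:-→d9:-→d10:-→d11:-→d12:-→d13:-→d14:H3→d15:-→d16:-→d17:-→d18:-→d19:-→d20:-→d21:-→d22:-→d23:-→d24:-→d25:-→d26:-→d27:-→d28:H1  best=H1
  add 104.64.0.0/12 -> H6 at depth 12
  del 118.121.128.0/20 (clear depth 20)
  ? 104.79.0.217  path d0:-→d1:-→d2:-→d3:-→d4:-→d5:-→d6:-→d7:-→d8:-→d9:-→d10:-→d11:-→d12:H6→d13:H5→d14:-→d15:-→d16:H4→d17:-→d18:-  best=H4
  add 118.121.133.115/32 -> H6 at depth 32
  add 75.176.0.0/12 -> H4 at depth 12
  ? 104.72.0.27  path d0:-→d1:-→d2:-→d3:-→d4:-→d5:-→d6:-→d7:-→d8:-→d9:-→d10:-→d11:-→d12:H6→d13:H5  best=H5
  add 0.0.0.0/0 -> H5 at depth 0
  ? 75.176.1.87  path d0:H5→d1:-→d2:-→d3:-→d4:-→d5:-→d6:-→d7:-→d8:-→d9:-→d10:-→d11:-→d12:H4→d13:-→d14:H3  best=H3
  add 72.0.0.0/6 -> H0 at depth 6
  ? 0.22.165.2  path d0:H5→d1:-→d2:-→d3:-→d4:-→d5:-→d6:-→d7:-→d8:-→d9:-→d10:-→d11:-→d12:-→d13:-→d14:-→d15:-→d16:H3→d17:-→d18:-→d19:-→d20:-→d21:-→d22:-→d23:-→d24:H0  best=H0
  del 104.79.0.0/16 (clear depth 16)
  ? 75.178.226.112  path d0:H5→d1:-→d2:-→d3:-→d4:-→d5:-→d6:H0→d7:-→d8:-→d9:-→d10:-→d11:-→d12:H4→d13:-→d14:H3→d15:-→d16:-→d17:-→d18:-→d19:-→d20:-→d21:-→d22:-→d23:-→d24:-→d25:-→d26:-→d27:-→d28:H1  best=H1
  del 118.121.133.0/24 (clear depth 24)
  add 118.121.133.115/32 -> H3 at depth 32
  add 104.79.55.64/28 -> H5 at depth 28
  add 0.22.160.0/21 -> H2 at depth 21
  ? 104.72.0.61  path d0:H5→d1:-→d2:-→d3:-→d4:-→d5:-→d6:-→d7:-→d8:-→d9:-→d10:-→d11:-→d12:H6→d13:H5  best=H5
  ? 72.2.247.2  path d0:H5→d1:-→d2:-→d3:-→d4:-→d5:-→d6:H0  best=H0
  add 104.0.0.0/8 -> H5 at depth 8

== LOOKUPS ==
["no-route","no-route","H3","H4","H1","H4","H5","H3","H0","H1","H5","H0"]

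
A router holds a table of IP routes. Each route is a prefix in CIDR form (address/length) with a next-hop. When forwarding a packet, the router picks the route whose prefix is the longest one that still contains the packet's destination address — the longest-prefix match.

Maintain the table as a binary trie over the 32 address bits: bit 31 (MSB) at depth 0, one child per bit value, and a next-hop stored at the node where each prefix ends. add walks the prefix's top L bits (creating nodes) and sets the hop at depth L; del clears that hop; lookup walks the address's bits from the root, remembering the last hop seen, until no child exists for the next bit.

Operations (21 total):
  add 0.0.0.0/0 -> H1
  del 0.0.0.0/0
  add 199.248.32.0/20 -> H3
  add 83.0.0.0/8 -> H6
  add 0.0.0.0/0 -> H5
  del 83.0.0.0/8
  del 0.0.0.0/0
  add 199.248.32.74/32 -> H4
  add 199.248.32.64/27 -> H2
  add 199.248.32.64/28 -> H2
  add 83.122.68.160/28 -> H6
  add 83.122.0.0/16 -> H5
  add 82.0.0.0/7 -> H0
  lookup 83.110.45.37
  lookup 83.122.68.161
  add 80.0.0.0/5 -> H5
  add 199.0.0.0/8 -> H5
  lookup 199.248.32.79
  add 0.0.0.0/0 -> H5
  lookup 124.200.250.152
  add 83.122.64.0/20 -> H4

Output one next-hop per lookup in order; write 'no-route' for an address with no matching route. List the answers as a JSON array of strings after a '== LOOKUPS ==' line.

Apply in order:
  + 0.0.0.0/0 (H1) depth=0
  del 0.0.0.0/0 (clear depth 0)
  + 199.248.32.0/20 (H3) depth=20
  + 83.0.0.0/8 (H6) depth=8
  + 0.0.0.0/0 (H5) depth=0
  del 83.0.0.0/8 (clear depth 8)
  del 0.0.0.0/0 (clear depth 0)
  + 199.248.32.74/32 (H4) depth=32
  + 199.248.32.64/27 (H2) depth=27
  + 199.248.32.64/28 (H2) depth=28
  + 83.122.68.160/28 (H6) depth=28
  + 83.122.0.0/16 (H5) depth=16
  + 82.0.0.0/7 (H0) depth=7
  ? 83.110.45.37  path d0:-→d1:-→d2:-→d3:-→d4:-→d5:-→d6:-→d7:H0→d8:-→d9:-→d10:-→d11:-  best=H0
  ? 83.122.68.161  path d0:-→d1:-→d2:-→d3:-→d4:-→d5:-→d6:-→d7:H0→d8:-→d9:-→d10:-→d11:-→d12:-→d13:-→d14:-→d15:-→d16:H5→d17:-→d18:-→d19:-→d20:-→d21:-→d22:-→d23:-→d24:-→d25:-→d26:-→d27:-→d28:H6  best=H6
  + 80.0.0.0/5 (H5) depth=5
  + 199.0.0.0/8 (H5) depth=8
  ? 199.248.32.79  path d0:-→d1:-→d2:-→d3:-→d4:-→d5:-→d6:-→d7:-→d8:H5→d9:-→d10:-→d11:-→d12:-→d13:-→d14:-→d15:-→d16:-→d17:-→d18:-→d19:-→d20:H3→d21:-→d22:-→d23:-→d24:-→d25:-→d26:-→d27:H2→d28:H2→d29:-  best=H2
  + 0.0.0.0/0 (H5) depth=0
  ? 124.200.250.152  path d0:H5→d1:-→d2:-  best=H5
  + 83.122.64.0/20 (H4) depth=20

== LOOKUPS ==
["H0","H6","H2","H5"]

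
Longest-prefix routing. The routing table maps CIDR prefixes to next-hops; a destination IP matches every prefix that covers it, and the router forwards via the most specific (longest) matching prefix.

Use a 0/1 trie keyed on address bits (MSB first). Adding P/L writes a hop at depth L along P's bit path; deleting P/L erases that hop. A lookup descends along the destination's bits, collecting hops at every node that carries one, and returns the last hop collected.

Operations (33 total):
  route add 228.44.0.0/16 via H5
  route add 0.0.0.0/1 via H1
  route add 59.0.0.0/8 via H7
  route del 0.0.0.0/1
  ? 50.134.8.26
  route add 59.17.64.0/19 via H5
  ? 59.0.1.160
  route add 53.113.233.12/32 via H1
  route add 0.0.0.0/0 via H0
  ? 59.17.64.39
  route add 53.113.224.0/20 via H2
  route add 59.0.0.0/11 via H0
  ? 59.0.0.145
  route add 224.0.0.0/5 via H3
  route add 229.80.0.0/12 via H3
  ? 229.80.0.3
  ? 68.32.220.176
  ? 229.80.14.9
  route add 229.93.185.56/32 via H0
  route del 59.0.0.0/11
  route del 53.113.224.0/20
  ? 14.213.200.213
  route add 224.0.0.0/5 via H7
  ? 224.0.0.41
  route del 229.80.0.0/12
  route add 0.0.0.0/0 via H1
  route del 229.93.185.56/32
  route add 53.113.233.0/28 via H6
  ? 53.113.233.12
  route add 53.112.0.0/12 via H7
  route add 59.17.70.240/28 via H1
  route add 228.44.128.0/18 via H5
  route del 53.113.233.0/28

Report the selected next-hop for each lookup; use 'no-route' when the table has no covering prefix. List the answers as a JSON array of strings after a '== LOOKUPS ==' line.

Trace:
  + 228.44.0.0/16 (H5) depth=16
  + 0.0.0.0/1 (H1) depth=1
  + 59.0.0.0/8 (H7) depth=8
  - 0.0.0.0/1 clear@1
  ? 50.134.8.26  path d0:-→d1:-→d2:-→d3:-→d4:-  best=no-route
  + 59.17.64.0/19 (H5) depth=19
  ? 59.0.1.160  path d0:-→d1:-→d2:-→d3:-→d4:-→d5:-→d6:-→d7:-→d8:H7→d9:-→d10:-→d11:-  best=H7
  + 53.113.233.12/32 (H1) depth=32
  + 0.0.0.0/0 (H0) depth=0
  ? 59.17.64.39  path d0:H0→d1:-→d2:-→d3:-→d4:-→d5:-→d6:-→d7:-→d8:H7→d9:-→d10:-→d11:-→d12:-→d13:-→d14:-→d15:-→d16:-→d17:-→d18:-→d19:H5  best=H5
  + 53.113.224.0/20 (H2) depth=20
  + 59.0.0.0/11 (H0) depth=11
  ? 59.0.0.145  path d0:H0→d1:-→d2:-→d3:-→d4:-→d5:-→d6:-→d7:-→d8:H7→d9:-→d10:-→d11:H0  best=H0
  + 224.0.0.0/5 (H3) depth=5
  + 229.80.0.0/12 (H3) depth=12
  ? 229.80.0.3  path d0:H0→d1:-→d2:-→d3:-→d4:-→d5:H3→d6:-→d7:-→d8:-→d9:-→d10:-→d11:-→d12:H3  best=H3
  ? 68.32.220.176  path d0:H0→d1:-  best=H0
  ? 229.80.14.9  path d0:H0→d1:-→d2:-→d3:-→d4:-→d5:H3→d6:-→d7:-→d8:-→d9:-→d10:-→d11:-→d12:H3  best=H3
  + 229.93.185.56/32 (H0) depth=32
  - 59.0.0.0/11 clear@11
  - 53.113.224.0/20 clear@20
  ? 14.213.200.213  path d0:H0→d1:-→d2:-  best=H0
  + 224.0.0.0/5 (H7) depth=5
  ? 224.0.0.41  path d0:H0→d1:-→d2:-→d3:-→d4:-→d5:H7  best=H7
  - 229.80.0.0/12 clear@12
  + 0.0.0.0/0 (H1) depth=0
  - 229.93.185.56/32 clear@32
  + 53.113.233.0/28 (H6) depth=28
  ? 53.113.233.12  path d0:H1→d1:-→d2:-→d3:-→d4:-→d5:-→d6:-→d7:-→d8:-→d9:-→d10:-→d11:-→d12:-→d13:-→d14:-→d15:-→d16:-→d17:-→d18:-→d19:-→d20:-→d21:-→d22:-→d23:-→d24:-→d25:-→d26:-→d27:-→d28:H6→d29:-→d30:-→d31:-→d32:H1  best=H1
  + 53.112.0.0/12 (H7) depth=12
  + 59.17.70.240/28 (H1) depth=28
  + 228.44.128.0/18 (H5) depth=18
  - 53.113.233.0/28 clear@28

== LOOKUPS ==
["no-route","H7","H5","H0","H3","H0","H3","H0","H7","H1"]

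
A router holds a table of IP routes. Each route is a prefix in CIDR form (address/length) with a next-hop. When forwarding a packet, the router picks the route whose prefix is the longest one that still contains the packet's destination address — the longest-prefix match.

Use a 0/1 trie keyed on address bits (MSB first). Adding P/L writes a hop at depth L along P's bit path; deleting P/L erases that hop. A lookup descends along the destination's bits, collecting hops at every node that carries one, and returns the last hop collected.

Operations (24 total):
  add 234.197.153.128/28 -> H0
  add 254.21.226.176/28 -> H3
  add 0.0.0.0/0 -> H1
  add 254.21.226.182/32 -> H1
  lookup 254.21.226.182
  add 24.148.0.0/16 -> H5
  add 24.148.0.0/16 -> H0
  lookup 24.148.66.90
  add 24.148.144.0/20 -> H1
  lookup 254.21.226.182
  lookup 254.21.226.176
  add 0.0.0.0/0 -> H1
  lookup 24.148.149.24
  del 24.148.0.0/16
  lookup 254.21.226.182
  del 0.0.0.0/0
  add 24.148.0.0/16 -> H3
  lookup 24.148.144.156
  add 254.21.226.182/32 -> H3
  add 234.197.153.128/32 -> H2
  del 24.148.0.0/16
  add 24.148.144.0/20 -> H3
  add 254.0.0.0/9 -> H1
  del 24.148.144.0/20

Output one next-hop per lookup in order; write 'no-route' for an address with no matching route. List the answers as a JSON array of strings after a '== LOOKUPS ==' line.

Trace:
  + 234.197.153.128/28 (H0) depth=28
  + 254.21.226.176/28 (H3) depth=28
  + 0.0.0.0/0 (H1) depth=0
  + 254.21.226.182/32 (H1) depth=32
  lookup 254.21.226.182: bits 11111110000101011110001010110110 walk d0:H1→d1:-→d2:-→d3:-→d4:-→d5:-→d6:-→d7:-→d8:-→d9:-→d10:-→d11:-→d12:-→d13:-→d14:-→d15:-→d16:-→d17:-→d18:-→d19:-→d20:-→d21:-→d22:-→d23:-→d24:-→d25:-→d26:-→d27:-→d28:H3→d29:-→d30:-→d31:-→d32:H1 -> H1
  + 24.148.0.0/16 (H5) depth=16
  + 24.148.0.0/16 (H0) depth=16
  lookup 24.148.66.90: bits 0001100010010100 walk d0:H1→d1:-→d2:-→d3:-→d4:-→d5:-→d6:-→d7:-→d8:-→d9:-→d10:-→d11:-→d12:-→d13:-→d14:-→d15:-→d16:H0 -> H0
  + 24.148.144.0/20 (H1) depth=20
  lookup 254.21.226.182: bits 11111110000101011110001010110110 walk d0:H1→d1:-→d2:-→d3:-→d4:-→d5:-→d6:-→d7:-→d8:-→d9:-→d10:-→d11:-→d12:-→d13:-→d14:-→d15:-→d16:-→d17:-→d18:-→d19:-→d20:-→d21:-→d22:-→d23:-→d24:-→d25:-→d26:-→d27:-→d28:H3→d29:-→d30:-→d31:-→d32:H1 -> H1
  lookup 254.21.226.176: bits 11111110000101011110001010110 walk d0:H1→d1:-→d2:-→d3:-→d4:-→d5:-→d6:-→d7:-→d8:-→d9:-→d10:-→d11:-→d12:-→d13:-→d14:-→d15:-→d16:-→d17:-→d18:-→d19:-→d20:-→d21:-→d22:-→d23:-→d24:-→d25:-→d26:-→d27:-→d28:H3→d29:- -> H3
  + 0.0.0.0/0 (H1) depth=0
  lookup 24.148.149.24: bits 00011000100101001001 walk d0:H1→d1:-→d2:-→d3:-→d4:-→d5:-→d6:-→d7:-→d8:-→d9:-→d10:-→d11:-→d12:-→d13:-→d14:-→d15:-→d16:H0→d17:-→d18:-→d19:-→d20:H1 -> H1
  - 24.148.0.0/16 clear@16
  lookup 254.21.226.182: bits 11111110000101011110001010110110 walk d0:H1→d1:-→d2:-→d3:-→d4:-→d5:-→d6:-→d7:-→d8:-→d9:-→d10:-→d11:-→d12:-→d13:-→d14:-→d15:-→d16:-→d17:-→d18:-→d19:-→d20:-→d21:-→d22:-→d23:-→d24:-→d25:-→d26:-→d27:-→d28:H3→d29:-→d30:-→d31:-→d32:H1 -> H1
  - 0.0.0.0/0 clear@0
  + 24.148.0.0/16 (H3) depth=16
  lookup 24.148.144.156: bits 00011000100101001001 walk d0:-→d1:-→d2:-→d3:-→d4:-→d5:-→d6:-→d7:-→d8:-→d9:-→d10:-→d11:-→d12:-→d13:-→d14:-→d15:-→d16:H3→d17:-→d18:-→d19:-→d20:H1 -> H1
  + 254.21.226.182/32 (H3) depth=32
  + 234.197.153.128/32 (H2) depth=32
  - 24.148.0.0/16 clear@16
  + 24.148.144.0/20 (H3) depth=20
  + 254.0.0.0/9 (H1) depth=9
  - 24.148.144.0/20 clear@20

== LOOKUPS ==
["H1","H0","H1","H3","H1","H1","H1"]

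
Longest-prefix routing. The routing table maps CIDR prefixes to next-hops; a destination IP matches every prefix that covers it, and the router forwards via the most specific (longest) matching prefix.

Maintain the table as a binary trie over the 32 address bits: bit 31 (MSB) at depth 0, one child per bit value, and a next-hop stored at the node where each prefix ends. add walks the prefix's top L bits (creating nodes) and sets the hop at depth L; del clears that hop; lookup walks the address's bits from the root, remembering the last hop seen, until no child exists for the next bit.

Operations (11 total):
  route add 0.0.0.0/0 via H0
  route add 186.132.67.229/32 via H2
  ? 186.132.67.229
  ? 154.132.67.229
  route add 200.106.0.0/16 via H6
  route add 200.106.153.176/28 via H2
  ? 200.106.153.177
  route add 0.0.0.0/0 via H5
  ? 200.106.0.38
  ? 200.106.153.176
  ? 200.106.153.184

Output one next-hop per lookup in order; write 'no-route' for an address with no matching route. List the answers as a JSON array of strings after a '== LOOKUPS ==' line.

Process each operation:
  add 0.0.0.0/0 -> H0 at depth 0
  add 186.132.67.229/32 -> H2 at depth 32
  ? 186.132.67.229  path d0:H0→d1:-→d2:-→d3:-→d4:-→d5:-→d6:-→d7:-→d8:-→d9:-→d10:-→d11:-→d12:-→d13:-→d14:-→d15:-→d16:-→d17:-→d18:-→d19:-→d20:-→d21:-→d22:-→d23:-→d24:-→d25:-→d26:-→d27:-→d28:-→d29:-→d30:-→d31:-→d32:H2  best=H2
  ? 154.132.67.229  path d0:H0→d1:-→d2:-  best=H0
  add 200.106.0.0/16 -> H6 at depth 16
  add 200.106.153.176/28 -> H2 at depth 28
  ? 200.106.153.177  path d0:H0→d1:-→d2:-→d3:-→d4:-→d5:-→d6:-→d7:-→d8:-→d9:-→d10:-→d11:-→d12:-→d13:-→d14:-→d15:-→d16:H6→d17:-→d18:-→d19:-→d20:-→d21:-→d22:-→d23:-→d24:-→d25:-→d26:-→d27:-→d28:H2  best=H2
  add 0.0.0.0/0 -> H5 at depth 0
  ? 200.106.0.38  path d0:H5→d1:-→d2:-→d3:-→d4:-→d5:-→d6:-→d7:-→d8:-→d9:-→d10:-→d11:-→d12:-→d13:-→d14:-→d15:-→d16:H6  best=H6
  ? 200.106.153.176  path d0:H5→d1:-→d2:-→d3:-→d4:-→d5:-→d6:-→d7:-→d8:-→d9:-→d10:-→d11:-→d12:-→d13:-→d14:-→d15:-→d16:H6→d17:-→d18:-→d19:-→d20:-→d21:-→d22:-→d23:-→d24:-→d25:-→d26:-→d27:-→d28:H2  best=H2
  ? 200.106.153.184  path d0:H5→d1:-→d2:-→d3:-→d4:-→d5:-→d6:-→d7:-→d8:-→d9:-→d10:-→d11:-→d12:-→d13:-→d14:-→d15:-→d16:H6→d17:-→d18:-→d19:-→d20:-→d21:-→d22:-→d23:-→d24:-→d25:-→d26:-→d27:-→d28:H2  best=H2

== LOOKUPS ==
["H2","H0","H2","H6","H2","H2"]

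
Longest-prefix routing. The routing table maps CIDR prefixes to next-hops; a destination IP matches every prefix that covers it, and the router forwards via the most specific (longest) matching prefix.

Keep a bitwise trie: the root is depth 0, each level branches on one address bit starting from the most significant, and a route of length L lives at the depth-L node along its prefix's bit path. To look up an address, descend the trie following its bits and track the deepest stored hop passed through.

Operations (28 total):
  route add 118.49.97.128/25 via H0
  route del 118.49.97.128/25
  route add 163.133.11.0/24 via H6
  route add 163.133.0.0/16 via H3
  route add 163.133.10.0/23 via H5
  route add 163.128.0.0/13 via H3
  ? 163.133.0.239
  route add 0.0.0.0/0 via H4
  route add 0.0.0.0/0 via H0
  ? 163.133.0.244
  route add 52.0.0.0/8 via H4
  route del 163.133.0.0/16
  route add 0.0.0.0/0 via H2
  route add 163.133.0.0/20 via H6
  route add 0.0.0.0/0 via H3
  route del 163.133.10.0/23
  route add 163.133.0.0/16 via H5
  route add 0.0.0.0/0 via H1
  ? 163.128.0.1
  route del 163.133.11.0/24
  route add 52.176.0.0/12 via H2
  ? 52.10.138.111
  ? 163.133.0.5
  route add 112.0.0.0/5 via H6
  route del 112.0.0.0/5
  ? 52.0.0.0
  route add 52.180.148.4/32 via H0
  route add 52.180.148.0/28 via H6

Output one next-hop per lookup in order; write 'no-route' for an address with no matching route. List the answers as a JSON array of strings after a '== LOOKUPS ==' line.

Process each operation:
  add 118.49.97.128/25 -> H0 at depth 25
  del 118.49.97.128/25 (clear depth 25)
  add 163.133.11.0/24 -> H6 at depth 24
  add 163.133.0.0/16 -> H3 at depth 16
  add 163.133.10.0/23 -> H5 at depth 23
  add 163.128.0.0/13 -> H3 at depth 13
  lookup 163.133.0.239: bits 10100011100001010000 walk d0:-→d1:-→d2:-→d3:-→d4:-→d5:-→d6:-→d7:-→d8:-→d9:-→d10:-→d11:-→d12:-→d13:H3→d14:-→d15:-→d16:H3→d17:-→d18:-→d19:-→d20:- -> H3
  add 0.0.0.0/0 -> H4 at depth 0
  add 0.0.0.0/0 -> H0 at depth 0
  lookup 163.133.0.244: bits 10100011100001010000 walk d0:H0→d1:-→d2:-→d3:-→d4:-→d5:-→d6:-→d7:-→d8:-→d9:-→d10:-→d11:-→d12:-→d13:H3→d14:-→d15:-→d16:H3→d17:-→d18:-→d19:-→d20:- -> H3
  add 52.0.0.0/8 -> H4 at depth 8
  del 163.133.0.0/16 (clear depth 16)
  add 0.0.0.0/0 -> H2 at depth 0
  add 163.133.0.0/20 -> H6 at depth 20
  add 0.0.0.0/0 -> H3 at depth 0
  del 163.133.10.0/23 (clear depth 23)
  add 163.133.0.0/16 -> H5 at depth 16
  add 0.0.0.0/0 -> H1 at depth 0
  lookup 163.128.0.1: bits 1010001110000 walk d0:H1→d1:-→d2:-→d3:-→d4:-→d5:-→d6:-→d7:-→d8:-→d9:-→d10:-→d11:-→d12:-→d13:H3 -> H3
  del 163.133.11.0/24 (clear depth 24)
  add 52.176.0.0/12 -> H2 at depth 12
  lookup 52.10.138.111: bits 00110100 walk d0:H1→d1:-→d2:-→d3:-→d4:-→d5:-→d6:-→d7:-→d8:H4 -> H4
  lookup 163.133.0.5: bits 10100011100001010000 walk d0:H1→d1:-→d2:-→d3:-→d4:-→d5:-→d6:-→d7:-→d8:-→d9:-→d10:-→d11:-→d12:-→d13:H3→d14:-→d15:-→d16:H5→d17:-→d18:-→d19:-→d20:H6 -> H6
  add 112.0.0.0/5 -> H6 at depth 5
  del 112.0.0.0/5 (clear depth 5)
  lookup 52.0.0.0: bits 00110100 walk d0:H1→d1:-→d2:-→d3:-→d4:-→d5:-→d6:-→d7:-→d8:H4 -> H4
  add 52.180.148.4/32 -> H0 at depth 32
  add 52.180.148.0/28 -> H6 at depth 28

== LOOKUPS ==
["H3","H3","H3","H4","H6","H4"]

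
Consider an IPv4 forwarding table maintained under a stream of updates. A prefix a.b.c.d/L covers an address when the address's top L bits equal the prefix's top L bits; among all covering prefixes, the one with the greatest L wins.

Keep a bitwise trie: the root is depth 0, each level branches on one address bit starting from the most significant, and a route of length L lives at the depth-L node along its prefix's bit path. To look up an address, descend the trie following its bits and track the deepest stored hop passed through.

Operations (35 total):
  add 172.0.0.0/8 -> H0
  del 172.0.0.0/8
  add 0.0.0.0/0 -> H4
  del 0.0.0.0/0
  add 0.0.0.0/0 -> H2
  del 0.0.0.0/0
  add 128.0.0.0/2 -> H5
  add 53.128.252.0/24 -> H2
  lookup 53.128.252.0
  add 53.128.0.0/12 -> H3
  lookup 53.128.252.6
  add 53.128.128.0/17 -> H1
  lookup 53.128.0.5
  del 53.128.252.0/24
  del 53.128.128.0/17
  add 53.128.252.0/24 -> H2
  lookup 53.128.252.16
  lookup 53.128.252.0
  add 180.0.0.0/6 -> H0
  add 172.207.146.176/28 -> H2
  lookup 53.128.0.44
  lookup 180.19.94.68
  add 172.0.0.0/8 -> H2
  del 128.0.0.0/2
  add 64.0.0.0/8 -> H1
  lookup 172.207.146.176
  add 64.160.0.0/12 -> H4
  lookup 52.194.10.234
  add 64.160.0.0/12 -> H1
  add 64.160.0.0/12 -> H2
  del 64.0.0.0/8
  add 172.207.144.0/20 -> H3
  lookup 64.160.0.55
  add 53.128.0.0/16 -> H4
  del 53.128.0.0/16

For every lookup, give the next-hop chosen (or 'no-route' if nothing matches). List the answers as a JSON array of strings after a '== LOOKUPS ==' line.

Apply in order:
  add 172.0.0.0/8 -> H0 at depth 8
  del 172.0.0.0/8 (clear depth 8)
  add 0.0.0.0/0 -> H4 at depth 0
  del 0.0.0.0/0 (clear depth 0)
  add 0.0.0.0/0 -> H2 at depth 0
  del 0.0.0.0/0 (clear depth 0)
  add 128.0.0.0/2 -> H5 at depth 2
  add 53.128.252.0/24 -> H2 at depth 24
  lookup 53.128.252.0: bits 001101011000000011111100 walk d0:-→d1:-→d2:-→d3:-→d4:-→d5:-→d6:-→d7:-→d8:-→d9:-→d10:-→d11:-→d12:-→d13:-→d14:-→d15:-→d16:-→d17:-→d18:-→d19:-→d20:-→d21:-→d22:-→d23:-→d24:H2 -> H2
  add 53.128.0.0/12 -> H3 at depth 12
  lookup 53.128.252.6: bits 001101011000000011111100 walk d0:-→d1:-→d2:-→d3:-→d4:-→d5:-→d6:-→d7:-→d8:-→d9:-→d10:-→d11:-→d12:H3→d13:-→d14:-→d15:-→d16:-→d17:-→d18:-→d19:-→d20:-→d21:-→d22:-→d23:-→d24:H2 -> H2
  add 53.128.128.0/17 -> H1 at depth 17
  lookup 53.128.0.5: bits 0011010110000000 walk d0:-→d1:-→d2:-→d3:-→d4:-→d5:-→d6:-→d7:-→d8:-→d9:-→d10:-→d11:-→d12:H3→d13:-→d14:-→d15:-→d16:- -> H3
  del 53.128.252.0/24 (clear depth 24)
  del 53.128.128.0/17 (clear depth 17)
  add 53.128.252.0/24 -> H2 at depth 24
  lookup 53.128.252.16: bits 001101011000000011111100 walk d0:-→d1:-→d2:-→d3:-→d4:-→d5:-→d6:-→d7:-→d8:-→d9:-→d10:-→d11:-→d12:H3→d13:-→d14:-→d15:-→d16:-→d17:-→d18:-→d19:-→d20:-→d21:-→d22:-→d23:-→d24:H2 -> H2
  lookup 53.128.252.0: bits 001101011000000011111100 walk d0:-→d1:-→d2:-→d3:-→d4:-→d5:-→d6:-→d7:-→d8:-→d9:-→d10:-→d11:-→d12:H3→d13:-→d14:-→d15:-→d16:-→d17:-→d18:-→d19:-→d20:-→d21:-→d22:-→d23:-→d24:H2 -> H2
  add 180.0.0.0/6 -> H0 at depth 6
  add 172.207.146.176/28 -> H2 at depth 28
  lookup 53.128.0.44: bits 0011010110000000 walk d0:-→d1:-→d2:-→d3:-→d4:-→d5:-→d6:-→d7:-→d8:-→d9:-→d10:-→d11:-→d12:H3→d13:-→d14:-→d15:-→d16:- -> H3
  lookup 180.19.94.68: bits 101101 walk d0:-→d1:-→d2:H5→d3:-→d4:-→d5:-→d6:H0 -> H0
  add 172.0.0.0/8 -> H2 at depth 8
  del 128.0.0.0/2 (clear depth 2)
  add 64.0.0.0/8 -> H1 at depth 8
  lookup 172.207.146.176: bits 1010110011001111100100101011 walk d0:-→d1:-→d2:-→d3:-→d4:-→d5:-→d6:-→d7:-→d8:H2→d9:-→d10:-→d11:-→d12:-→d13:-→d14:-→d15:-→d16:-→d17:-→d18:-→d19:-→d20:-→d21:-→d22:-→d23:-→d24:-→d25:-→d26:-→d27:-→d28:H2 -> H2
  add 64.160.0.0/12 -> H4 at depth 12
  lookup 52.194.10.234: bits 0011010 walk d0:-→d1:-→d2:-→d3:-→d4:-→d5:-→d6:-→d7:- -> no-route
  add 64.160.0.0/12 -> H1 at depth 12
  add 64.160.0.0/12 -> H2 at depth 12
  del 64.0.0.0/8 (clear depth 8)
  add 172.207.144.0/20 -> H3 at depth 20
  lookup 64.160.0.55: bits 010000001010 walk d0:-→d1:-→d2:-→d3:-→d4:-→d5:-→d6:-→d7:-→d8:-→d9:-→d10:-→d11:-→d12:H2 -> H2
  add 53.128.0.0/16 -> H4 at depth 16
  del 53.128.0.0/16 (clear depth 16)

== LOOKUPS ==
["H2","H2","H3","H2","H2","H3","H0","H2","no-route","H2"]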